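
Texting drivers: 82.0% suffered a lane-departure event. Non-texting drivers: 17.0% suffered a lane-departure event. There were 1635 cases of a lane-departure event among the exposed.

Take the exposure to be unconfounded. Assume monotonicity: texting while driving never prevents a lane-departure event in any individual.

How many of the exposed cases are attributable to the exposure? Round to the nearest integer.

about 1296 cases

p₁ = 0.82, p₀ = 0.17.
PN = (p₁ − p₀)/p₁ = (0.82 − 0.17) / 0.82 ≈ 0.79268.
Attributable cases ≈ PN × (exposed cases) = 0.79268 × 1635 ≈ 1296.04.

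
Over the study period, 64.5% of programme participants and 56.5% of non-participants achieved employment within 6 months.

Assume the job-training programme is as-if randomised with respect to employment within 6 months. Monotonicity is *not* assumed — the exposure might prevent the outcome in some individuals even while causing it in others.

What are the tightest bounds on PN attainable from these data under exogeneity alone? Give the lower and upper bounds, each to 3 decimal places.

0.124 ≤ PN ≤ 0.674

p₁ = 0.645, p₀ = 0.565.
Under exogeneity alone the bounds on PN are max{0,(p₁−p₀)/p₁} ≤ PN ≤ min{1,(1−p₀)/p₁}.
  lower = (p₁ − p₀)/p₁ = 0.08 / 0.645 ≈ 0.1240
  upper = min{1, (1 − p₀)/p₁} = 0.435 / 0.645 ≈ 0.6744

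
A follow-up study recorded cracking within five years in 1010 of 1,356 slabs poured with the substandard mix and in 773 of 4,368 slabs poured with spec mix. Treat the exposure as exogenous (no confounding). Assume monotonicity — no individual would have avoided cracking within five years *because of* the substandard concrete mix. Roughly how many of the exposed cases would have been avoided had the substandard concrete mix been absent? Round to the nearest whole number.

about 770 cases

p₁ = P(outcome | exposed) = 1010/1356 = 0.74484
p₀ = P(outcome | unexposed) = 773/4368 = 0.17697
PN = (p₁ − p₀)/p₁ = (0.74484 − 0.17697) / 0.74484 ≈ 0.76241.
Attributable cases ≈ PN × (exposed cases) = 0.76241 × 1010 ≈ 770.03.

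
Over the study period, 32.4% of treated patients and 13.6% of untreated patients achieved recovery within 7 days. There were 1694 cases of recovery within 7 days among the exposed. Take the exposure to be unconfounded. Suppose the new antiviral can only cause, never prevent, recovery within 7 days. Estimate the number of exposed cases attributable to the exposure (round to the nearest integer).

p₁ = 0.324, p₀ = 0.136.
PN = (p₁ − p₀)/p₁ = (0.324 − 0.136) / 0.324 ≈ 0.58025.
Attributable cases ≈ PN × (exposed cases) = 0.58025 × 1694 ≈ 982.94.

about 983 cases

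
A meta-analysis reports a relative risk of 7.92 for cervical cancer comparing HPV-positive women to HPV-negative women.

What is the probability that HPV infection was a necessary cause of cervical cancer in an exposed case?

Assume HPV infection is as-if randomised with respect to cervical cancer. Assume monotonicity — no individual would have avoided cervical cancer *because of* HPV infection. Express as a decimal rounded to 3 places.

Under exogeneity and monotonicity, PN = (RR − 1) / RR = 1 − 1/RR.
PN = (7.92 − 1) / 7.92 = 6.92 / 7.92 ≈ 0.8737

PN ≈ 0.874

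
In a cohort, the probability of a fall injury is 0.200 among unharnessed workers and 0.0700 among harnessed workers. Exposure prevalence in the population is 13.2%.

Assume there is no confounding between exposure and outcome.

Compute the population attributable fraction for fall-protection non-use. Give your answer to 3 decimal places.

Let p₁ = 0.2, p₀ = 0.07.
Overall risk P(Y=1) = π·p₁ + (1−π)·p₀ = 0.132×0.2 + 0.868×0.07 = 0.08716.
Under exogeneity, PAF = [P(Y=1) − p₀] / P(Y=1).
PAF = (0.08716 − 0.07) / 0.08716 ≈ 0.1969

PAF ≈ 0.197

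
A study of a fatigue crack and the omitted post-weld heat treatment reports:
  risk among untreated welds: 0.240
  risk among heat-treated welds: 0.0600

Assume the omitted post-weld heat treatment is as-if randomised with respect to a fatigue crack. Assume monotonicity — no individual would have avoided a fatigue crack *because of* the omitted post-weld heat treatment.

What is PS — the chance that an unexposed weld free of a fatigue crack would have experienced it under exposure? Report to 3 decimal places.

Let p₁ = 0.24, p₀ = 0.06.
Under exogeneity and monotonicity, PS = (p₁ − p₀) / (1 − p₀).
PS = (0.24 − 0.06) / (1 − 0.06) = 0.18 / 0.94 ≈ 0.1915

PS ≈ 0.191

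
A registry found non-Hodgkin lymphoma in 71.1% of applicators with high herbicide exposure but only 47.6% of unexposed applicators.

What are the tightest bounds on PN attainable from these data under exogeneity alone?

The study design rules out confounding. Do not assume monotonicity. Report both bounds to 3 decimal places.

p₁ = 0.711, p₀ = 0.476.
Under exogeneity alone the bounds on PN are max{0,(p₁−p₀)/p₁} ≤ PN ≤ min{1,(1−p₀)/p₁}.
  lower = (p₁ − p₀)/p₁ = 0.235 / 0.711 ≈ 0.3305
  upper = min{1, (1 − p₀)/p₁} = 0.524 / 0.711 ≈ 0.7370

0.331 ≤ PN ≤ 0.737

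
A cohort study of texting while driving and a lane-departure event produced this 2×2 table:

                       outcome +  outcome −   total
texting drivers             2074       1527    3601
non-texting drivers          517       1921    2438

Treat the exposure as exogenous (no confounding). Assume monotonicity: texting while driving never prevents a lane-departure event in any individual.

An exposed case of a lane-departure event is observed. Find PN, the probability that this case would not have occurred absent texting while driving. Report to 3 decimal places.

PN ≈ 0.632

p₁ = P(outcome | exposed) = 2074/3601 = 0.57595
p₀ = P(outcome | unexposed) = 517/2438 = 0.21206
Under exogeneity and monotonicity, PN = (p₁ − p₀) / p₁.
PN = (0.57595 − 0.21206) / 0.57595 = 0.36389 / 0.57595 ≈ 0.6318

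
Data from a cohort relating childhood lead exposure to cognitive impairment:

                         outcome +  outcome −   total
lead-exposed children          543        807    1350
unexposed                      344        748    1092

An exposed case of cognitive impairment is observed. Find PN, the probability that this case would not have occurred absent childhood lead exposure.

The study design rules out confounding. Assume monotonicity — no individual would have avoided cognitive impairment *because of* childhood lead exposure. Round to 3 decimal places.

PN ≈ 0.217

p₁ = P(outcome | exposed) = 543/1350 = 0.40222
p₀ = P(outcome | unexposed) = 344/1092 = 0.31502
Under exogeneity and monotonicity, PN = (p₁ − p₀) / p₁.
PN = (0.40222 − 0.31502) / 0.40222 = 0.087204 / 0.40222 ≈ 0.2168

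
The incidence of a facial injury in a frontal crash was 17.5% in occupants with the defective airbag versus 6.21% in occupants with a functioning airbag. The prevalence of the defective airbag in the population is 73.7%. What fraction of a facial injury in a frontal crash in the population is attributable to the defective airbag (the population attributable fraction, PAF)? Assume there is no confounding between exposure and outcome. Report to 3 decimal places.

PAF ≈ 0.573

p₁ = 0.175, p₀ = 0.0621.
Overall risk P(Y=1) = π·p₁ + (1−π)·p₀ = 0.737×0.175 + 0.263×0.0621 = 0.14531.
Under exogeneity, PAF = [P(Y=1) − p₀] / P(Y=1).
PAF = (0.14531 − 0.0621) / 0.14531 ≈ 0.5726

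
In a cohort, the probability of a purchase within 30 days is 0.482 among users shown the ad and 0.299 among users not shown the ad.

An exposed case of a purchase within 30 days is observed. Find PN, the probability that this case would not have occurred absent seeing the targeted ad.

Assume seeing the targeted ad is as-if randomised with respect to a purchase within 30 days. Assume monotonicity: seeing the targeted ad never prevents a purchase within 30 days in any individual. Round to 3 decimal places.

PN ≈ 0.380

Let p₁ = 0.482, p₀ = 0.299.
Under exogeneity and monotonicity, PN = (p₁ − p₀) / p₁.
PN = (0.482 − 0.299) / 0.482 = 0.183 / 0.482 ≈ 0.3797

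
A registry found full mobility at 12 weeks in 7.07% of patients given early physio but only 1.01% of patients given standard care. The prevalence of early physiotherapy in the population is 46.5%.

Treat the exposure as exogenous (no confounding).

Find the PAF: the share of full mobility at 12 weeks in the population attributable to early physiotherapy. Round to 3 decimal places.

p₁ = 0.0707, p₀ = 0.0101.
Overall risk P(Y=1) = π·p₁ + (1−π)·p₀ = 0.465×0.0707 + 0.535×0.0101 = 0.038279.
Under exogeneity, PAF = [P(Y=1) − p₀] / P(Y=1).
PAF = (0.038279 − 0.0101) / 0.038279 ≈ 0.7361

PAF ≈ 0.736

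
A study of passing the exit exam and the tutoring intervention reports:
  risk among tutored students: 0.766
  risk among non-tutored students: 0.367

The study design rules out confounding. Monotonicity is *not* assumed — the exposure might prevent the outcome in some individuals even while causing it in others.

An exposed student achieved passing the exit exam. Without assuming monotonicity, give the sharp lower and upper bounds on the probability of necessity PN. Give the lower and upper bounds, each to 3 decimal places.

Let p₁ = 0.766, p₀ = 0.367.
Under exogeneity alone the bounds on PN are max{0,(p₁−p₀)/p₁} ≤ PN ≤ min{1,(1−p₀)/p₁}.
  lower = (p₁ − p₀)/p₁ = 0.399 / 0.766 ≈ 0.5209
  upper = min{1, (1 − p₀)/p₁} = 0.633 / 0.766 ≈ 0.8264

0.521 ≤ PN ≤ 0.826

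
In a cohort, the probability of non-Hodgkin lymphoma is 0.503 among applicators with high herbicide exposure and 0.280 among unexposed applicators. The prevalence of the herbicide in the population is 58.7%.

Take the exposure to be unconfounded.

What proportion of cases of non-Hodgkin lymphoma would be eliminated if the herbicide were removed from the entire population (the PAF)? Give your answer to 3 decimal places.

PAF ≈ 0.319

Let p₁ = 0.503, p₀ = 0.28.
Overall risk P(Y=1) = π·p₁ + (1−π)·p₀ = 0.587×0.503 + 0.413×0.28 = 0.4109.
Under exogeneity, PAF = [P(Y=1) − p₀] / P(Y=1).
PAF = (0.4109 − 0.28) / 0.4109 ≈ 0.3186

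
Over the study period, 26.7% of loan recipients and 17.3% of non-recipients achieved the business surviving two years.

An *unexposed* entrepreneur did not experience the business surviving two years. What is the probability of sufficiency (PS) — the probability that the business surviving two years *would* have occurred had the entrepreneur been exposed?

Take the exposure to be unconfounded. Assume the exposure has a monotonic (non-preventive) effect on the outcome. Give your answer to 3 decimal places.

p₁ = 0.267, p₀ = 0.173.
Under exogeneity and monotonicity, PS = (p₁ − p₀) / (1 − p₀).
PS = (0.267 − 0.173) / (1 − 0.173) = 0.094 / 0.827 ≈ 0.1137

PS ≈ 0.114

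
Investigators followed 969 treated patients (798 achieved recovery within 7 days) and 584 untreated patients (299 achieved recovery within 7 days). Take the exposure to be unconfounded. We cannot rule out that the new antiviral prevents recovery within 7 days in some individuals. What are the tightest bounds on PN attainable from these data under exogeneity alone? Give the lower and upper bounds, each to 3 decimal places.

0.378 ≤ PN ≤ 0.593

p₁ = P(outcome | exposed) = 798/969 = 0.82353
p₀ = P(outcome | unexposed) = 299/584 = 0.51199
Under exogeneity alone the bounds on PN are max{0,(p₁−p₀)/p₁} ≤ PN ≤ min{1,(1−p₀)/p₁}.
  lower = (p₁ − p₀)/p₁ = 0.31154 / 0.82353 ≈ 0.3783
  upper = min{1, (1 − p₀)/p₁} = 0.48801 / 0.82353 ≈ 0.5926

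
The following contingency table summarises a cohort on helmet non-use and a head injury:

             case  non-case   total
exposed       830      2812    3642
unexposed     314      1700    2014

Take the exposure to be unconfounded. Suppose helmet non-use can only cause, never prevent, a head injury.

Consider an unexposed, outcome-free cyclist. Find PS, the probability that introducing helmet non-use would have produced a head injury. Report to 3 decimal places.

p₁ = P(outcome | exposed) = 830/3642 = 0.2279
p₀ = P(outcome | unexposed) = 314/2014 = 0.15591
Under exogeneity and monotonicity, PS = (p₁ − p₀) / (1 − p₀).
PS = (0.2279 − 0.15591) / (1 − 0.15591) = 0.071988 / 0.84409 ≈ 0.0853

PS ≈ 0.085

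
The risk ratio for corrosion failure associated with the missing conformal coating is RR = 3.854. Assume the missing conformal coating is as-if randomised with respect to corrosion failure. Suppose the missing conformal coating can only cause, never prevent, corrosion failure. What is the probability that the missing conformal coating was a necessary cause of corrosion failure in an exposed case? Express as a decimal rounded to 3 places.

Under exogeneity and monotonicity, PN = (RR − 1) / RR = 1 − 1/RR.
PN = (3.854 − 1) / 3.854 = 2.854 / 3.854 ≈ 0.7405

PN ≈ 0.741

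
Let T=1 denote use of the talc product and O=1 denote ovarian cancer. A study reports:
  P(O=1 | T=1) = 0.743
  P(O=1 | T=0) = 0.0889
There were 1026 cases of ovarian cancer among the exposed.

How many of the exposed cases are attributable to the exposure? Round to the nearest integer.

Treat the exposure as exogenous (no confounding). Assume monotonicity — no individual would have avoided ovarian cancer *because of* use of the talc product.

Let p₁ = 0.743, p₀ = 0.0889.
PN = (p₁ − p₀)/p₁ = (0.743 − 0.0889) / 0.743 ≈ 0.88035.
Attributable cases ≈ PN × (exposed cases) = 0.88035 × 1026 ≈ 903.24.

about 903 cases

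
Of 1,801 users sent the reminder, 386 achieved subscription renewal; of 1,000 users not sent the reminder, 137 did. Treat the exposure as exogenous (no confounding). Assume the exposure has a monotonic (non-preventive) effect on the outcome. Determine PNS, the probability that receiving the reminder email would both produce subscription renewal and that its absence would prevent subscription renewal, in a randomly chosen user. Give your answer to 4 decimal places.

p₁ = P(outcome | exposed) = 386/1801 = 0.21433
p₀ = P(outcome | unexposed) = 137/1000 = 0.137
Under exogeneity and monotonicity, PNS = p₁ − p₀.
PNS = 0.21433 − 0.137 = 0.077325

PNS ≈ 0.0773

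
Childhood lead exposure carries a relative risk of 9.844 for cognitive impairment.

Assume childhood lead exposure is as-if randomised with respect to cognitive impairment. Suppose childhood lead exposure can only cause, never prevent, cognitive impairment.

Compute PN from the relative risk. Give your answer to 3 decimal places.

Under exogeneity and monotonicity, PN = (RR − 1) / RR = 1 − 1/RR.
PN = (9.844 − 1) / 9.844 = 8.844 / 9.844 ≈ 0.8984

PN ≈ 0.898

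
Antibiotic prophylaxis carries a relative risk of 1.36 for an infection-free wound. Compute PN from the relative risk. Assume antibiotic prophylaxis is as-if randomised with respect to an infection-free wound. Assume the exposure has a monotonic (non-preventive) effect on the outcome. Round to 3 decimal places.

PN ≈ 0.265

Under exogeneity and monotonicity, PN = (RR − 1) / RR = 1 − 1/RR.
PN = (1.36 − 1) / 1.36 = 0.36 / 1.36 ≈ 0.2647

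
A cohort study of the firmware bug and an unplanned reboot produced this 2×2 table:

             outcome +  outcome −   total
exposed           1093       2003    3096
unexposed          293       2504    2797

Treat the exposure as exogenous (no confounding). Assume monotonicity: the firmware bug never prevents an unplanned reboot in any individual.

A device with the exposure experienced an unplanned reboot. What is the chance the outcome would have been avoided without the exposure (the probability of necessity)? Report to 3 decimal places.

PN ≈ 0.703

p₁ = P(outcome | exposed) = 1093/3096 = 0.35304
p₀ = P(outcome | unexposed) = 293/2797 = 0.10476
Under exogeneity and monotonicity, PN = (p₁ − p₀) / p₁.
PN = (0.35304 − 0.10476) / 0.35304 = 0.24828 / 0.35304 ≈ 0.7033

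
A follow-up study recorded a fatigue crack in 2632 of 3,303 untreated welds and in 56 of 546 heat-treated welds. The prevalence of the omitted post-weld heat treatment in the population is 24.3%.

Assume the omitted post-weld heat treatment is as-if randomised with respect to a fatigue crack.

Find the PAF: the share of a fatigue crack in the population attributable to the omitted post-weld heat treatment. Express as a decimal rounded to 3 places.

PAF ≈ 0.622

p₁ = P(outcome | exposed) = 2632/3303 = 0.79685
p₀ = P(outcome | unexposed) = 56/546 = 0.10256
Overall risk P(Y=1) = π·p₁ + (1−π)·p₀ = 0.243×0.79685 + 0.757×0.10256 = 0.27128.
Under exogeneity, PAF = [P(Y=1) − p₀] / P(Y=1).
PAF = (0.27128 − 0.10256) / 0.27128 ≈ 0.6219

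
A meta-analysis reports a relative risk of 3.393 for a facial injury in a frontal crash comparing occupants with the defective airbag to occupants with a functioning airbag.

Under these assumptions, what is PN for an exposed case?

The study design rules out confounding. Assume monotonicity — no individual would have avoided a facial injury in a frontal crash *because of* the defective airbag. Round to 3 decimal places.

PN ≈ 0.705

Under exogeneity and monotonicity, PN = (RR − 1) / RR = 1 − 1/RR.
PN = (3.393 − 1) / 3.393 = 2.393 / 3.393 ≈ 0.7053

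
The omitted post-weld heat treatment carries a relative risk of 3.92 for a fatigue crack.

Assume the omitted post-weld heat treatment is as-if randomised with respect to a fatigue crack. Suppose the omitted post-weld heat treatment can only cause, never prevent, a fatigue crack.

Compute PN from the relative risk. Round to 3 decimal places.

Under exogeneity and monotonicity, PN = (RR − 1) / RR = 1 − 1/RR.
PN = (3.92 − 1) / 3.92 = 2.92 / 3.92 ≈ 0.7449

PN ≈ 0.745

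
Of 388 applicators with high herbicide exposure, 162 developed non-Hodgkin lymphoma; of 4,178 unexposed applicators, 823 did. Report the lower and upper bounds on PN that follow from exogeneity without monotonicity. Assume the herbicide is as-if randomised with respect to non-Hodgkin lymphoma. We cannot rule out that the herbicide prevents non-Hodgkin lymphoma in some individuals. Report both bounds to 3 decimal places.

p₁ = P(outcome | exposed) = 162/388 = 0.41753
p₀ = P(outcome | unexposed) = 823/4178 = 0.19698
Under exogeneity alone the bounds on PN are max{0,(p₁−p₀)/p₁} ≤ PN ≤ min{1,(1−p₀)/p₁}.
  lower = (p₁ − p₀)/p₁ = 0.22054 / 0.41753 ≈ 0.5282
  upper = min{1, (1 − p₀)/p₁} = 0.80302 / 0.41753 ≈ 1.9233 → capped at 1

0.528 ≤ PN ≤ 1.000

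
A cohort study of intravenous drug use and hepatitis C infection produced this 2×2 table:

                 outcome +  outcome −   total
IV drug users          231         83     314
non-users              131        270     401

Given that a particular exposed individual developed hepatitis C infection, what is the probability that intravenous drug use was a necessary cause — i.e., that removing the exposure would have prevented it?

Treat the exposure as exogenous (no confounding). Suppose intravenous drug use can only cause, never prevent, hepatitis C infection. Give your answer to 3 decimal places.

p₁ = P(outcome | exposed) = 231/314 = 0.73567
p₀ = P(outcome | unexposed) = 131/401 = 0.32668
Under exogeneity and monotonicity, PN = (p₁ − p₀) / p₁.
PN = (0.73567 − 0.32668) / 0.73567 = 0.40899 / 0.73567 ≈ 0.5559

PN ≈ 0.556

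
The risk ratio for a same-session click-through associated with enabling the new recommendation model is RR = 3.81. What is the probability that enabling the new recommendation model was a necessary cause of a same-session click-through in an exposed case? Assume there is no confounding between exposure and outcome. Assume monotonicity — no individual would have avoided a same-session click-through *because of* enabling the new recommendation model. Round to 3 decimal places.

Under exogeneity and monotonicity, PN = (RR − 1) / RR = 1 − 1/RR.
PN = (3.81 − 1) / 3.81 = 2.81 / 3.81 ≈ 0.7375

PN ≈ 0.738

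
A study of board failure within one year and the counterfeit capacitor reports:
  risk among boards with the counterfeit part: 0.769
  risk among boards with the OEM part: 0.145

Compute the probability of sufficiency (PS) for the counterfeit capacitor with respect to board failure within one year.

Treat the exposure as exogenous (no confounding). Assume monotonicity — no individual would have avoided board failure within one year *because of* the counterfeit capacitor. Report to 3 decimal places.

Let p₁ = 0.769, p₀ = 0.145.
Under exogeneity and monotonicity, PS = (p₁ − p₀) / (1 − p₀).
PS = (0.769 − 0.145) / (1 − 0.145) = 0.624 / 0.855 ≈ 0.7298

PS ≈ 0.730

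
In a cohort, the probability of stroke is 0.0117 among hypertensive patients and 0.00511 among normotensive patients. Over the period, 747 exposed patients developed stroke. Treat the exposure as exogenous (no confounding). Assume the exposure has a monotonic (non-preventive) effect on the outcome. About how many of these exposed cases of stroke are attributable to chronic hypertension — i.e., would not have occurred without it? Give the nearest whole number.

Let p₁ = 0.0117, p₀ = 0.00511.
PN = (p₁ − p₀)/p₁ = (0.0117 − 0.00511) / 0.0117 ≈ 0.56325.
Attributable cases ≈ PN × (exposed cases) = 0.56325 × 747 ≈ 420.75.

about 421 cases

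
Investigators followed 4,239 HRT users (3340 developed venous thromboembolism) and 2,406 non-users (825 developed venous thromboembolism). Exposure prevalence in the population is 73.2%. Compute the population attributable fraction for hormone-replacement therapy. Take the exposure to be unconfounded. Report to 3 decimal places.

p₁ = P(outcome | exposed) = 3340/4239 = 0.78792
p₀ = P(outcome | unexposed) = 825/2406 = 0.34289
Overall risk P(Y=1) = π·p₁ + (1−π)·p₀ = 0.732×0.78792 + 0.268×0.34289 = 0.66865.
Under exogeneity, PAF = [P(Y=1) − p₀] / P(Y=1).
PAF = (0.66865 − 0.34289) / 0.66865 ≈ 0.4872

PAF ≈ 0.487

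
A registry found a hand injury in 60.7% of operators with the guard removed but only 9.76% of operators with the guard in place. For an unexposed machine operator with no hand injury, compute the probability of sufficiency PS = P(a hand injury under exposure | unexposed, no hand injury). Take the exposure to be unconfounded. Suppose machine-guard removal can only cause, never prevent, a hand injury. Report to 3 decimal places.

PS ≈ 0.564

p₁ = 0.607, p₀ = 0.0976.
Under exogeneity and monotonicity, PS = (p₁ − p₀) / (1 − p₀).
PS = (0.607 − 0.0976) / (1 − 0.0976) = 0.5094 / 0.9024 ≈ 0.5645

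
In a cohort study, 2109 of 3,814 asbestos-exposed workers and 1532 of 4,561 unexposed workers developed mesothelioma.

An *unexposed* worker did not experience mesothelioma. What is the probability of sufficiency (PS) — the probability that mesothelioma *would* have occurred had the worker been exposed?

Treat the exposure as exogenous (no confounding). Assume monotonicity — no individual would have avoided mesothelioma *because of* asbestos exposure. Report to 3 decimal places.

p₁ = P(outcome | exposed) = 2109/3814 = 0.55296
p₀ = P(outcome | unexposed) = 1532/4561 = 0.33589
Under exogeneity and monotonicity, PS = (p₁ − p₀) / (1 − p₀).
PS = (0.55296 − 0.33589) / (1 − 0.33589) = 0.21707 / 0.66411 ≈ 0.3269

PS ≈ 0.327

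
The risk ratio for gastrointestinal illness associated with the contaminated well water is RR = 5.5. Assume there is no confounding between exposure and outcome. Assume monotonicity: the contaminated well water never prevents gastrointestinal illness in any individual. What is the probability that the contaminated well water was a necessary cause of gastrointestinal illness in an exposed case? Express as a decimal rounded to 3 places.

Under exogeneity and monotonicity, PN = (RR − 1) / RR = 1 − 1/RR.
PN = (5.5 − 1) / 5.5 = 4.5 / 5.5 ≈ 0.8182

PN ≈ 0.818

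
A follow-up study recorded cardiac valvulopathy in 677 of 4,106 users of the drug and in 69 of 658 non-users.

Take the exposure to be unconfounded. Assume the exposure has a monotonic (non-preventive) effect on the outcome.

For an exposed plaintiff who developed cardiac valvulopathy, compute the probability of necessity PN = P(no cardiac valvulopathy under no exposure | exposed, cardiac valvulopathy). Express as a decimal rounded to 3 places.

p₁ = P(outcome | exposed) = 677/4106 = 0.16488
p₀ = P(outcome | unexposed) = 69/658 = 0.10486
Under exogeneity and monotonicity, PN = (p₁ − p₀) / p₁.
PN = (0.16488 − 0.10486) / 0.16488 = 0.060017 / 0.16488 ≈ 0.3640

PN ≈ 0.364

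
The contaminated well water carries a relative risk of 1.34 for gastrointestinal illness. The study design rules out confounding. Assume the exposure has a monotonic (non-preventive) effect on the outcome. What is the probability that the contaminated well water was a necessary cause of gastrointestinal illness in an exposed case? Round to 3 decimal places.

PN ≈ 0.254

Under exogeneity and monotonicity, PN = (RR − 1) / RR = 1 − 1/RR.
PN = (1.34 − 1) / 1.34 = 0.34 / 1.34 ≈ 0.2537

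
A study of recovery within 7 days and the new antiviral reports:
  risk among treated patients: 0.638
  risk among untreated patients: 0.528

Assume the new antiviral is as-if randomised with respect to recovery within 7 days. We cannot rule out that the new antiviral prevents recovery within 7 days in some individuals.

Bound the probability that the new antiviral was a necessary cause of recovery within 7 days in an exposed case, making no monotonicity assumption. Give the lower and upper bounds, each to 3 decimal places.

Let p₁ = 0.638, p₀ = 0.528.
Under exogeneity alone the bounds on PN are max{0,(p₁−p₀)/p₁} ≤ PN ≤ min{1,(1−p₀)/p₁}.
  lower = (p₁ − p₀)/p₁ = 0.11 / 0.638 ≈ 0.1724
  upper = min{1, (1 − p₀)/p₁} = 0.472 / 0.638 ≈ 0.7398

0.172 ≤ PN ≤ 0.740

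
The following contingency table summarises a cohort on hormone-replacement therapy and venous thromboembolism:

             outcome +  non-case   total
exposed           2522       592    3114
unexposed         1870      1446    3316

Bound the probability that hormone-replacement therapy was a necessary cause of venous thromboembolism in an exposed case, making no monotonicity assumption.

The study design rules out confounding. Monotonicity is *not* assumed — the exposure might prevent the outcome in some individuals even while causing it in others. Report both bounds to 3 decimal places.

0.304 ≤ PN ≤ 0.538

p₁ = P(outcome | exposed) = 2522/3114 = 0.80989
p₀ = P(outcome | unexposed) = 1870/3316 = 0.56393
Under exogeneity alone the bounds on PN are max{0,(p₁−p₀)/p₁} ≤ PN ≤ min{1,(1−p₀)/p₁}.
  lower = (p₁ − p₀)/p₁ = 0.24596 / 0.80989 ≈ 0.3037
  upper = min{1, (1 − p₀)/p₁} = 0.43607 / 0.80989 ≈ 0.5384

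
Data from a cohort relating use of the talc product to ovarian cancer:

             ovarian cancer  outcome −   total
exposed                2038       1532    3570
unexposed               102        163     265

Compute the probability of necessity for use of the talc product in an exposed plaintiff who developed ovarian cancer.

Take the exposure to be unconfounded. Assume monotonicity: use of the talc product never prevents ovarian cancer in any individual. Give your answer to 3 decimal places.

p₁ = P(outcome | exposed) = 2038/3570 = 0.57087
p₀ = P(outcome | unexposed) = 102/265 = 0.38491
Under exogeneity and monotonicity, PN = (p₁ − p₀)/p₁.
PN = (0.57087 − 0.38491) / 0.57087 ≈ 0.3258

PN ≈ 0.326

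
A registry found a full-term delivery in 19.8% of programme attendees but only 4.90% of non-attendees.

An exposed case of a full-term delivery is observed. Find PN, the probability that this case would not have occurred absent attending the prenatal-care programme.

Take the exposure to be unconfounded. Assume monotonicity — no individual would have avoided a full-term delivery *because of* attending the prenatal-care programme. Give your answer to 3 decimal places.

p₁ = 0.198, p₀ = 0.049.
Under exogeneity and monotonicity, PN = (p₁ − p₀) / p₁.
PN = (0.198 − 0.049) / 0.198 = 0.149 / 0.198 ≈ 0.7525

PN ≈ 0.753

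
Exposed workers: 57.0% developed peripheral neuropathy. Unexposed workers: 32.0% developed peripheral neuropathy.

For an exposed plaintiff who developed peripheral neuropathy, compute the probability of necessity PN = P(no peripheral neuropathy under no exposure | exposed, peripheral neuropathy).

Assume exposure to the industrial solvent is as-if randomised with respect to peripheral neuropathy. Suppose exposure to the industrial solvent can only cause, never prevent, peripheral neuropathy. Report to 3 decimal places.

p₁ = 0.57, p₀ = 0.32.
Under exogeneity and monotonicity, PN = (p₁ − p₀) / p₁.
PN = (0.57 − 0.32) / 0.57 = 0.25 / 0.57 ≈ 0.4386

PN ≈ 0.439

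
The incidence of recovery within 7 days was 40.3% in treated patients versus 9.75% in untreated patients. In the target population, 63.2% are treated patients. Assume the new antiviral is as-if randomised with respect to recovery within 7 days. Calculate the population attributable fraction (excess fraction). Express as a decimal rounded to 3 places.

p₁ = 0.403, p₀ = 0.0975.
Overall risk P(Y=1) = π·p₁ + (1−π)·p₀ = 0.632×0.403 + 0.368×0.0975 = 0.29058.
Under exogeneity, PAF = [P(Y=1) − p₀] / P(Y=1).
PAF = (0.29058 − 0.0975) / 0.29058 ≈ 0.6645

PAF ≈ 0.664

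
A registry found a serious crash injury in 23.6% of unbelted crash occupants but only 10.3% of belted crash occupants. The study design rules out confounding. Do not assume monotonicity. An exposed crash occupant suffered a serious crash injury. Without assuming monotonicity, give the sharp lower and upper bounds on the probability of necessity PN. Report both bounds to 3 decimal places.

0.564 ≤ PN ≤ 1.000

p₁ = 0.236, p₀ = 0.103.
Under exogeneity alone the bounds on PN are max{0,(p₁−p₀)/p₁} ≤ PN ≤ min{1,(1−p₀)/p₁}.
  lower = (p₁ − p₀)/p₁ = 0.133 / 0.236 ≈ 0.5636
  upper = min{1, (1 − p₀)/p₁} = 0.897 / 0.236 ≈ 3.8008 → capped at 1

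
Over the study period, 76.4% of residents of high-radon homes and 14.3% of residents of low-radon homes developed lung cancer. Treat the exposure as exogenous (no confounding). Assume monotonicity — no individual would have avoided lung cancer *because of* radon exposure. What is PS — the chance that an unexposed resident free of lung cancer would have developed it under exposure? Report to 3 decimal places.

p₁ = 0.764, p₀ = 0.143.
Under exogeneity and monotonicity, PS = (p₁ − p₀) / (1 − p₀).
PS = (0.764 − 0.143) / (1 − 0.143) = 0.621 / 0.857 ≈ 0.7246

PS ≈ 0.725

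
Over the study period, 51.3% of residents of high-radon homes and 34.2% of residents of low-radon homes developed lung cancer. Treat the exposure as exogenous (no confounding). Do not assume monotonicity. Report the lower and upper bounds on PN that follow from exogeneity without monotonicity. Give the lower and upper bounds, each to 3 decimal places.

p₁ = 0.513, p₀ = 0.342.
Under exogeneity alone the bounds on PN are max{0,(p₁−p₀)/p₁} ≤ PN ≤ min{1,(1−p₀)/p₁}.
  lower = (p₁ − p₀)/p₁ = 0.171 / 0.513 ≈ 0.3333
  upper = min{1, (1 − p₀)/p₁} = 0.658 / 0.513 ≈ 1.2827 → capped at 1

0.333 ≤ PN ≤ 1.000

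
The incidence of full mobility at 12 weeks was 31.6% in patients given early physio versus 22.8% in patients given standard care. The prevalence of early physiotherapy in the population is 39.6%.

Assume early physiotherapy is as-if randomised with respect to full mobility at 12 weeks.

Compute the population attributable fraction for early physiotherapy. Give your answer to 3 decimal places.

p₁ = 0.316, p₀ = 0.228.
Overall risk P(Y=1) = π·p₁ + (1−π)·p₀ = 0.396×0.316 + 0.604×0.228 = 0.26285.
Under exogeneity, PAF = [P(Y=1) − p₀] / P(Y=1).
PAF = (0.26285 − 0.228) / 0.26285 ≈ 0.1326

PAF ≈ 0.133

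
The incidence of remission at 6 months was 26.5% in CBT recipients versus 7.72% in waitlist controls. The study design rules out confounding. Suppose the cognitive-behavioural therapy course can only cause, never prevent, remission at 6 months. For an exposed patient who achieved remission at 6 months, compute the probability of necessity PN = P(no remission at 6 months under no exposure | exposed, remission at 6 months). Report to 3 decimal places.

p₁ = 0.265, p₀ = 0.0772.
Under exogeneity and monotonicity, PN = (p₁ − p₀) / p₁.
PN = (0.265 − 0.0772) / 0.265 = 0.1878 / 0.265 ≈ 0.7087

PN ≈ 0.709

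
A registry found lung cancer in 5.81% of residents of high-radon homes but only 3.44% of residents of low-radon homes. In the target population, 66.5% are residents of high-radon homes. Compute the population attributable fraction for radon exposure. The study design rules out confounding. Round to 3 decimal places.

p₁ = 0.0581, p₀ = 0.0344.
Overall risk P(Y=1) = π·p₁ + (1−π)·p₀ = 0.665×0.0581 + 0.335×0.0344 = 0.050161.
Under exogeneity, PAF = [P(Y=1) − p₀] / P(Y=1).
PAF = (0.050161 − 0.0344) / 0.050161 ≈ 0.3142

PAF ≈ 0.314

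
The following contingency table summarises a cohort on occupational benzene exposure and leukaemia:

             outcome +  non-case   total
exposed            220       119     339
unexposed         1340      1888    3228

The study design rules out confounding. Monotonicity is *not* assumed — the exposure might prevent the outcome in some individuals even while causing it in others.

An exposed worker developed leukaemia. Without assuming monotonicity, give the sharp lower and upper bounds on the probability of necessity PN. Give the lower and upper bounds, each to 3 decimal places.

0.360 ≤ PN ≤ 0.901

p₁ = P(outcome | exposed) = 220/339 = 0.64897
p₀ = P(outcome | unexposed) = 1340/3228 = 0.41512
Under exogeneity alone the bounds on PN are max{0,(p₁−p₀)/p₁} ≤ PN ≤ min{1,(1−p₀)/p₁}.
  lower = (p₁ − p₀)/p₁ = 0.23385 / 0.64897 ≈ 0.3603
  upper = min{1, (1 − p₀)/p₁} = 0.58488 / 0.64897 ≈ 0.9013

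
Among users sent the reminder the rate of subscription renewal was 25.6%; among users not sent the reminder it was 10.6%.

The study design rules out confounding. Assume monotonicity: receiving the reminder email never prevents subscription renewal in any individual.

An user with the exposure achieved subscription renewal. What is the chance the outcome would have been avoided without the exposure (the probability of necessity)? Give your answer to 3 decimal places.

p₁ = 0.256, p₀ = 0.106.
Under exogeneity and monotonicity, PN = (p₁ − p₀) / p₁.
PN = (0.256 − 0.106) / 0.256 = 0.15 / 0.256 ≈ 0.5859

PN ≈ 0.586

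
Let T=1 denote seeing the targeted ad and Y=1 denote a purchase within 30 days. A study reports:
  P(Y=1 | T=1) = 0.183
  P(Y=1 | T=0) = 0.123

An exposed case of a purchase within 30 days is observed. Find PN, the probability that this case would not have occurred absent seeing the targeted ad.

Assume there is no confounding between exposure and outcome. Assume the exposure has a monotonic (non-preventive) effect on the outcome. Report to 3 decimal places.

PN ≈ 0.328

Let p₁ = 0.183, p₀ = 0.123.
Under exogeneity and monotonicity, PN = (p₁ − p₀) / p₁.
PN = (0.183 − 0.123) / 0.183 = 0.06 / 0.183 ≈ 0.3279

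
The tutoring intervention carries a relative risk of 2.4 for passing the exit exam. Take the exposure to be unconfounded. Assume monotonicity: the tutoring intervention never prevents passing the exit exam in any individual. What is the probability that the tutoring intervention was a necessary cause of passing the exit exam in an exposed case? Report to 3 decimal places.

PN ≈ 0.583

Under exogeneity and monotonicity, PN = (RR − 1) / RR = 1 − 1/RR.
PN = (2.4 − 1) / 2.4 = 1.4 / 2.4 ≈ 0.5833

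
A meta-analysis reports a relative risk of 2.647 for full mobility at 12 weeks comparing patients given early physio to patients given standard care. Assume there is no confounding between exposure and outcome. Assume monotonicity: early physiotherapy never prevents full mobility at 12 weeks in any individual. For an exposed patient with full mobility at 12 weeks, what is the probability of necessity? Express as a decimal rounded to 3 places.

Under exogeneity and monotonicity, PN = (RR − 1) / RR = 1 − 1/RR.
PN = (2.647 − 1) / 2.647 = 1.647 / 2.647 ≈ 0.6222

PN ≈ 0.622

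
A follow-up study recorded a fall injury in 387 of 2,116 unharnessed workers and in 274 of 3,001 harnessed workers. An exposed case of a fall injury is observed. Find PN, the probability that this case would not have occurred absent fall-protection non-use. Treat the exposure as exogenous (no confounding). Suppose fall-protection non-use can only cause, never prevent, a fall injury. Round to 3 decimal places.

PN ≈ 0.501

p₁ = P(outcome | exposed) = 387/2116 = 0.18289
p₀ = P(outcome | unexposed) = 274/3001 = 0.091303
Under exogeneity and monotonicity, PN = (p₁ − p₀) / p₁.
PN = (0.18289 − 0.091303) / 0.18289 = 0.091589 / 0.18289 ≈ 0.5008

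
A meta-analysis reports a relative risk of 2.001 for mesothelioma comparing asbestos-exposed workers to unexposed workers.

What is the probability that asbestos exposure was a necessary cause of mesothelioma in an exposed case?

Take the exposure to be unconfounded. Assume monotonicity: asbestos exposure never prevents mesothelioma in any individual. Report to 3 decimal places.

PN ≈ 0.500

Under exogeneity and monotonicity, PN = (RR − 1) / RR = 1 − 1/RR.
PN = (2.001 − 1) / 2.001 = 1.001 / 2.001 ≈ 0.5002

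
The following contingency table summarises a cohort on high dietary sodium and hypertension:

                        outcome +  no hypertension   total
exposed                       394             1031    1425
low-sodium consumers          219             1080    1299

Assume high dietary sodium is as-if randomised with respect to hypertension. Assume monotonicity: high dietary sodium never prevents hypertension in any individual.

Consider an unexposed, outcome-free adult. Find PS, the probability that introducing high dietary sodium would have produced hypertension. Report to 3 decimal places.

p₁ = P(outcome | exposed) = 394/1425 = 0.27649
p₀ = P(outcome | unexposed) = 219/1299 = 0.16859
Under exogeneity and monotonicity, PS = (p₁ − p₀) / (1 − p₀).
PS = (0.27649 − 0.16859) / (1 − 0.16859) = 0.1079 / 0.83141 ≈ 0.1298

PS ≈ 0.130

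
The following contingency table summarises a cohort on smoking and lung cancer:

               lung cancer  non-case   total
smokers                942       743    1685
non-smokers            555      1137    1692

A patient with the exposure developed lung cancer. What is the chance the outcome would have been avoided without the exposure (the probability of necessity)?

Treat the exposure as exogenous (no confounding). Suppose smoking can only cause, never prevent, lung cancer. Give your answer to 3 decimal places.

p₁ = P(outcome | exposed) = 942/1685 = 0.55905
p₀ = P(outcome | unexposed) = 555/1692 = 0.32801
Under exogeneity and monotonicity, PN = (p₁ − p₀)/p₁.
PN = (0.55905 − 0.32801) / 0.55905 ≈ 0.4133

PN ≈ 0.413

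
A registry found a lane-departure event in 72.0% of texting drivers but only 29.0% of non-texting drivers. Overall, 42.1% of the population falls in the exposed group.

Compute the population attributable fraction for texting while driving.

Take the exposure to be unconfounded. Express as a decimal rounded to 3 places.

PAF ≈ 0.384

p₁ = 0.72, p₀ = 0.29.
Overall risk P(Y=1) = π·p₁ + (1−π)·p₀ = 0.421×0.72 + 0.579×0.29 = 0.47103.
Under exogeneity, PAF = [P(Y=1) − p₀] / P(Y=1).
PAF = (0.47103 − 0.29) / 0.47103 ≈ 0.3843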